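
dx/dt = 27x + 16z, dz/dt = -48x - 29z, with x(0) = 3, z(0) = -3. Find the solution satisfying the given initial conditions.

Coefficient matrix A = [[27, 16], [-48, -29]].
Characteristic polynomial det(A - λI) = λ^2 + 2λ - 15 = 0.
Eigenvalues λ = 3, -5.
For λ=3: (A-λI) row 1 is [24, 16], so an eigenvector is (-2, 3).
For λ=-5: (A-λI) row 1 is [32, 16], so an eigenvector is (-1, 2).
General solution: C_1e^(3t)(-2,3) + C_2e^(-5t)(-1,2).
Applying x(0)=3, z(0)=-3 gives C_1=-3, C_2=3.

x(t) = 6e^(3t) - 3e^(-5t), z(t) = -9e^(3t) + 6e^(-5t)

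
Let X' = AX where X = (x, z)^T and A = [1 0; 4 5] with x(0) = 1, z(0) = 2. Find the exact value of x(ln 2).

2

A = [[1,0],[4,5]]; eigenvalues λ = 5, 1.
Eigenvectors: (0,-1) for λ=5, (-1,1) for λ=1.
From the initial condition, c_1 = -3, c_2 = -1.
x(ln 2) = (-3)(2^5)(0) + (-1)(2^1)(-1) = 2.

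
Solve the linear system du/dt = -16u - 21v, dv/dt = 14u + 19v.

Coefficient matrix A = [[-16, -21], [14, 19]].
Characteristic polynomial det(A - λI) = λ^2 - 3λ - 10 = 0.
Eigenvalues λ = -2, 5.
For λ=-2: (A-λI) row 1 is [-14, -21], so an eigenvector is (-3, 2).
For λ=5: (A-λI) row 1 is [-21, -21], so an eigenvector is (1, -1).
General solution: c_1e^(-2t)(-3,2) + c_2e^(5t)(1,-1).

u(t) = -3c_1e^(-2t) + c_2e^(5t), v(t) = 2c_1e^(-2t) - c_2e^(5t)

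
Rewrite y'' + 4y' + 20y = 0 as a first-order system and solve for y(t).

Let x_1 = y, x_2 = y'. Then x_1' = x_2 and x_2' = -20x_1 - 4x_2.
A = [[0,1],[-20,-4]]; det(A-λI) = λ^2 + 4λ + 20.
Eigenvalues λ = -2 ± 4i.

y(t) = C_1e^(-2t)cos(4t) + C_2e^(-2t)sin(4t)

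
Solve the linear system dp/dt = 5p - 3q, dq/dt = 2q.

p(t) = c_1e^(2t) - c_2e^(5t), q(t) = c_1e^(2t)

Coefficient matrix A = [[5, -3], [0, 2]].
Characteristic polynomial det(A - λI) = λ^2 - 7λ + 10 = 0.
Eigenvalues λ = 2, 5.
For λ=2: (A-λI) row 1 is [3, -3], so an eigenvector is (1, 1).
For λ=5: (A-λI) row 1 is [0, -3], so an eigenvector is (-1, 0).
General solution: c_1e^(2t)(1,1) + c_2e^(5t)(-1,0).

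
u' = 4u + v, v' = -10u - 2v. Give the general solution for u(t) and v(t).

u(t) = -C_1e^(t)sin(t) + C_2e^(t)cos(t), v(t) = 3C_1e^(t)sin(t) - C_1e^(t)cos(t) - C_2e^(t)sin(t) - 3C_2e^(t)cos(t)

Coefficient matrix A = [[4, 1], [-10, -2]].
Characteristic polynomial det(A - λI) = λ^2 - 2λ + 2 = 0.
Eigenvalues λ = 1 ± i (complex conjugate pair).
For λ=1+i: an eigenvector is (0,-1) - i(-1,3) = (0 + i, -1 - 3i).
A real fundamental pair from Re and Im of e^((1+i)t)v: X_1 = e^(t)(cos(t)·(0,-1) + sin(t)·(-1,3)), X_2 = e^(t)(sin(t)·(0,-1) - cos(t)·(-1,3)).
General solution: C_1X_1 + C_2X_2.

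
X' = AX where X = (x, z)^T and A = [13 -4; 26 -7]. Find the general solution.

Coefficient matrix A = [[13, -4], [26, -7]].
Characteristic polynomial det(A - λI) = λ^2 - 6λ + 13 = 0.
Eigenvalues λ = 3 ± 2i (complex conjugate pair).
For λ=3+2i: an eigenvector is (1,3) - i(-1,-2) = (1 + i, 3 + 2i).
A real fundamental pair from Re and Im of e^((3+2i)t)v: X_1 = e^(3t)(cos(2t)·(1,3) + sin(2t)·(-1,-2)), X_2 = e^(3t)(sin(2t)·(1,3) - cos(2t)·(-1,-2)).
General solution: c_1X_1 + c_2X_2.

x(t) = -c_1e^(3t)sin(2t) + c_1e^(3t)cos(2t) + c_2e^(3t)sin(2t) + c_2e^(3t)cos(2t), z(t) = -2c_1e^(3t)sin(2t) + 3c_1e^(3t)cos(2t) + 3c_2e^(3t)sin(2t) + 2c_2e^(3t)cos(2t)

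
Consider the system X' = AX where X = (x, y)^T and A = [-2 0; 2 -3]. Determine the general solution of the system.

Coefficient matrix A = [[-2, 0], [2, -3]].
Characteristic polynomial det(A - λI) = λ^2 + 5λ + 6 = 0.
Eigenvalues λ = -3, -2.
For λ=-3: (A-λI) row 1 is [1, 0], so an eigenvector is (0, 1).
For λ=-2: (A-λI) row 2 is [2, -1], so an eigenvector is (1, 2).
General solution: c_1e^(-3t)(0,1) + c_2e^(-2t)(1,2).

x(t) = c_2e^(-2t), y(t) = c_1e^(-3t) + 2c_2e^(-2t)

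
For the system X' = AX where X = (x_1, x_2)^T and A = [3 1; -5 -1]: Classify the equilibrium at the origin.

A = [[3,1],[-5,-1]]; det(A-λI) = λ^2 - 2λ + 2.
λ = 1 ± i: positive real part.

unstable spiral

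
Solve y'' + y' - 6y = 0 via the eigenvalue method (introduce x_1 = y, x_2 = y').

Let x_1 = y, x_2 = y'. Then x_1' = x_2 and x_2' = 6x_1 - x_2.
A = [[0,1],[6,-1]]; det(A-λI) = λ^2 + λ - 6.
Eigenvalues λ = -3, 2 with eigenvectors (1,-3), (1,2).

y(t) = c_1e^(-3t) + c_2e^(2t)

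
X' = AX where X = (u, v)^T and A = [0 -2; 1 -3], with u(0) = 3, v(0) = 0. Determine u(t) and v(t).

u(t) = 6e^(-t) - 3e^(-2t), v(t) = 3e^(-t) - 3e^(-2t)

Coefficient matrix A = [[0, -2], [1, -3]].
Characteristic polynomial det(A - λI) = λ^2 + 3λ + 2 = 0.
Eigenvalues λ = -2, -1.
For λ=-2: (A-λI) row 1 is [2, -2], so an eigenvector is (1, 1).
For λ=-1: (A-λI) row 1 is [1, -2], so an eigenvector is (2, 1).
General solution: K_1e^(-2t)(1,1) + K_2e^(-t)(2,1).
Applying u(0)=3, v(0)=0 gives K_1=-3, K_2=3.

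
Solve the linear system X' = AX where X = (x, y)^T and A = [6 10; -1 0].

x(t) = K_1e^(3t)sin(t) - 3K_1e^(3t)cos(t) - 3K_2e^(3t)sin(t) - K_2e^(3t)cos(t), y(t) = K_1e^(3t)cos(t) + K_2e^(3t)sin(t)

Coefficient matrix A = [[6, 10], [-1, 0]].
Characteristic polynomial det(A - λI) = λ^2 - 6λ + 10 = 0.
Eigenvalues λ = 3 ± i (complex conjugate pair).
For λ=3+i: an eigenvector is (-3,1) - i(1,0) = (-3 - i, 1).
A real fundamental pair from Re and Im of e^((3+i)t)v: X_1 = e^(3t)(cos(t)·(-3,1) + sin(t)·(1,0)), X_2 = e^(3t)(sin(t)·(-3,1) - cos(t)·(1,0)).
General solution: K_1X_1 + K_2X_2.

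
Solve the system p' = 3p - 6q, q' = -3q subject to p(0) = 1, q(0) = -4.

p(t) = 5e^(3t) - 4e^(-3t), q(t) = -4e^(-3t)

Coefficient matrix A = [[3, -6], [0, -3]].
Characteristic polynomial det(A - λI) = λ^2 - 9 = 0.
Eigenvalues λ = 3, -3.
For λ=3: (A-λI) row 1 is [0, -6], so an eigenvector is (-1, 0).
For λ=-3: (A-λI) row 1 is [6, -6], so an eigenvector is (1, 1).
General solution: C_1e^(3t)(-1,0) + C_2e^(-3t)(1,1).
Applying p(0)=1, q(0)=-4 gives C_1=-5, C_2=-4.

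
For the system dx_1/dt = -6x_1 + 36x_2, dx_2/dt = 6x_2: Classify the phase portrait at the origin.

saddle

A = [[-6,36],[0,6]]; det(A-λI) = λ^2 - 36.
λ = -6, 6: opposite signs.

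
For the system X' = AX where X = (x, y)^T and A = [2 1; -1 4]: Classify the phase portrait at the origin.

A = [[2,1],[-1,4]]; det(A-λI) = λ^2 - 6λ + 9.
repeated λ = 3 with a single eigenvector.

unstable improper node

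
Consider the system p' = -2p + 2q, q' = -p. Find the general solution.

p(t) = -C_1e^(-t)sin(t) + C_1e^(-t)cos(t) + C_2e^(-t)sin(t) + C_2e^(-t)cos(t), q(t) = -C_1e^(-t)sin(t) + C_2e^(-t)cos(t)

Coefficient matrix A = [[-2, 2], [-1, 0]].
Characteristic polynomial det(A - λI) = λ^2 + 2λ + 2 = 0.
Eigenvalues λ = -1 ± i (complex conjugate pair).
For λ=-1+i: an eigenvector is (1,0) - i(-1,-1) = (1 + i, 0 + i).
A real fundamental pair from Re and Im of e^((-1+i)t)v: X_1 = e^(-t)(cos(t)·(1,0) + sin(t)·(-1,-1)), X_2 = e^(-t)(sin(t)·(1,0) - cos(t)·(-1,-1)).
General solution: C_1X_1 + C_2X_2.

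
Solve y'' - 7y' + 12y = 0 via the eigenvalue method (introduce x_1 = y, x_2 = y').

y(t) = c_1e^(3t) + c_2e^(4t)

Let x_1 = y, x_2 = y'. Then x_1' = x_2 and x_2' = -12x_1 + 7x_2.
A = [[0,1],[-12,7]]; det(A-λI) = λ^2 - 7λ + 12.
Eigenvalues λ = 3, 4 with eigenvectors (1,3), (1,4).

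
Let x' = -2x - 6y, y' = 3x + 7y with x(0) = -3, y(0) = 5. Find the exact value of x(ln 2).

-104

A = [[-2,-6],[3,7]]; eigenvalues λ = 1, 4.
Eigenvectors: (-2,1) for λ=1, (1,-1) for λ=4.
From the initial condition, c_1 = -2, c_2 = -7.
x(ln 2) = (-2)(2^1)(-2) + (-7)(2^4)(1) = -104.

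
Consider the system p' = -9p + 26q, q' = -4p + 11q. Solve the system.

Coefficient matrix A = [[-9, 26], [-4, 11]].
Characteristic polynomial det(A - λI) = λ^2 - 2λ + 5 = 0.
Eigenvalues λ = 1 ± 2i (complex conjugate pair).
For λ=1+2i: an eigenvector is (2,1) - i(3,1) = (2 - 3i, 1 - i).
A real fundamental pair from Re and Im of e^((1+2i)t)v: X_1 = e^(t)(cos(2t)·(2,1) + sin(2t)·(3,1)), X_2 = e^(t)(sin(2t)·(2,1) - cos(2t)·(3,1)).
General solution: c_1X_1 + c_2X_2.

p(t) = 3c_1e^(t)sin(2t) + 2c_1e^(t)cos(2t) + 2c_2e^(t)sin(2t) - 3c_2e^(t)cos(2t), q(t) = c_1e^(t)sin(2t) + c_1e^(t)cos(2t) + c_2e^(t)sin(2t) - c_2e^(t)cos(2t)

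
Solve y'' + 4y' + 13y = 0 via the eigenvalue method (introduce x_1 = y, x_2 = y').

Let x_1 = y, x_2 = y'. Then x_1' = x_2 and x_2' = -13x_1 - 4x_2.
A = [[0,1],[-13,-4]]; det(A-λI) = λ^2 + 4λ + 13.
Eigenvalues λ = -2 ± 3i.

y(t) = c_1e^(-2t)cos(3t) + c_2e^(-2t)sin(3t)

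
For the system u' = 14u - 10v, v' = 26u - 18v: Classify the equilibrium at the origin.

stable spiral

A = [[14,-10],[26,-18]]; det(A-λI) = λ^2 + 4λ + 8.
λ = -2 ± 2i: negative real part.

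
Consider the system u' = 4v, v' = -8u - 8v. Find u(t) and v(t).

u(t) = -C_1e^(-4t)cos(4t) - C_2e^(-4t)sin(4t), v(t) = C_1e^(-4t)sin(4t) + C_1e^(-4t)cos(4t) + C_2e^(-4t)sin(4t) - C_2e^(-4t)cos(4t)

Coefficient matrix A = [[0, 4], [-8, -8]].
Characteristic polynomial det(A - λI) = λ^2 + 8λ + 32 = 0.
Eigenvalues λ = -4 ± 4i (complex conjugate pair).
For λ=-4+4i: an eigenvector is (-1,1) - i(0,1) = (-1, 1 - i).
A real fundamental pair from Re and Im of e^((-4+4i)t)v: X_1 = e^(-4t)(cos(4t)·(-1,1) + sin(4t)·(0,1)), X_2 = e^(-4t)(sin(4t)·(-1,1) - cos(4t)·(0,1)).
General solution: C_1X_1 + C_2X_2.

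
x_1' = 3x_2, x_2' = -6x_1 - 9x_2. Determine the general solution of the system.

x_1(t) = c_1e^(-3t) + c_2e^(-6t), x_2(t) = -c_1e^(-3t) - 2c_2e^(-6t)

Coefficient matrix A = [[0, 3], [-6, -9]].
Characteristic polynomial det(A - λI) = λ^2 + 9λ + 18 = 0.
Eigenvalues λ = -3, -6.
For λ=-3: (A-λI) row 1 is [3, 3], so an eigenvector is (1, -1).
For λ=-6: (A-λI) row 1 is [6, 3], so an eigenvector is (1, -2).
General solution: c_1e^(-3t)(1,-1) + c_2e^(-6t)(1,-2).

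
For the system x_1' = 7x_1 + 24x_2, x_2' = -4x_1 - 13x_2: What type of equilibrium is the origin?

stable node

A = [[7,24],[-4,-13]]; det(A-λI) = λ^2 + 6λ + 5.
λ = -5, -1: both negative.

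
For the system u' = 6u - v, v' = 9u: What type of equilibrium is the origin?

unstable improper node

A = [[6,-1],[9,0]]; det(A-λI) = λ^2 - 6λ + 9.
repeated λ = 3 with a single eigenvector.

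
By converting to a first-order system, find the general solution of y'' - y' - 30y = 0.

y(t) = K_1e^(-5t) + K_2e^(6t)

Let x_1 = y, x_2 = y'. Then x_1' = x_2 and x_2' = 30x_1 + x_2.
A = [[0,1],[30,1]]; det(A-λI) = λ^2 - λ - 30.
Eigenvalues λ = -5, 6 with eigenvectors (1,-5), (1,6).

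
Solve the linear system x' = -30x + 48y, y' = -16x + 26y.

x(t) = 2c_1e^(-6t) + 3c_2e^(2t), y(t) = c_1e^(-6t) + 2c_2e^(2t)

Coefficient matrix A = [[-30, 48], [-16, 26]].
Characteristic polynomial det(A - λI) = λ^2 + 4λ - 12 = 0.
Eigenvalues λ = -6, 2.
For λ=-6: (A-λI) row 1 is [-24, 48], so an eigenvector is (2, 1).
For λ=2: (A-λI) row 1 is [-32, 48], so an eigenvector is (3, 2).
General solution: c_1e^(-6t)(2,1) + c_2e^(2t)(3,2).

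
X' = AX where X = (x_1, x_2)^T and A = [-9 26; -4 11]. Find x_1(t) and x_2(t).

Coefficient matrix A = [[-9, 26], [-4, 11]].
Characteristic polynomial det(A - λI) = λ^2 - 2λ + 5 = 0.
Eigenvalues λ = 1 ± 2i (complex conjugate pair).
For λ=1+2i: an eigenvector is (-3,-1) - i(2,1) = (-3 - 2i, -1 - i).
A real fundamental pair from Re and Im of e^((1+2i)t)v: X_1 = e^(t)(cos(2t)·(-3,-1) + sin(2t)·(2,1)), X_2 = e^(t)(sin(2t)·(-3,-1) - cos(2t)·(2,1)).
General solution: K_1X_1 + K_2X_2.

x_1(t) = 2K_1e^(t)sin(2t) - 3K_1e^(t)cos(2t) - 3K_2e^(t)sin(2t) - 2K_2e^(t)cos(2t), x_2(t) = K_1e^(t)sin(2t) - K_1e^(t)cos(2t) - K_2e^(t)sin(2t) - K_2e^(t)cos(2t)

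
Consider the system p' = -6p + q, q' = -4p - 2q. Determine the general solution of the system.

Coefficient matrix A = [[-6, 1], [-4, -2]].
Characteristic polynomial det(A - λI) = λ^2 + 8λ + 16 = 0.
Single eigenvalue λ = -4 with algebraic multiplicity 2.
Eigenvector v = (1,2); generalized eigenvector w with (A-λI)w=v is (0,1).
General solution: e^(-4t)[C_1·v + C_2·(t·v + w)].

p(t) = C_1e^(-4t) + C_2te^(-4t), q(t) = 2C_1e^(-4t) + 2C_2te^(-4t) + C_2e^(-4t)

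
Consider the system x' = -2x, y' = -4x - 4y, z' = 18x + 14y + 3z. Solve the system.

Coefficient matrix A = [[-2, 0, 0], [-4, -4, 0], [18, 14, 3]].
det(A - λI) = 0 gives eigenvalues λ = -2, -4, 3.
For λ=-2: eigenvector (1,-2,2).
For λ=-4: eigenvector (0,1,-2).
For λ=3: eigenvector (0,0,1).
General solution: c_1e^(-2t)(1,-2,2) + c_2e^(-4t)(0,1,-2) + c_3e^(3t)(0,0,1).

x(t) = c_1e^(-2t), y(t) = -2c_1e^(-2t) + c_2e^(-4t), z(t) = 2c_1e^(-2t) - 2c_2e^(-4t) + c_3e^(3t)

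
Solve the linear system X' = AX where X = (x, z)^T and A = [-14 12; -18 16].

Coefficient matrix A = [[-14, 12], [-18, 16]].
Characteristic polynomial det(A - λI) = λ^2 - 2λ - 8 = 0.
Eigenvalues λ = -2, 4.
For λ=-2: (A-λI) row 1 is [-12, 12], so an eigenvector is (-1, -1).
For λ=4: (A-λI) row 1 is [-18, 12], so an eigenvector is (-2, -3).
General solution: c_1e^(-2t)(-1,-1) + c_2e^(4t)(-2,-3).

x(t) = -c_1e^(-2t) - 2c_2e^(4t), z(t) = -c_1e^(-2t) - 3c_2e^(4t)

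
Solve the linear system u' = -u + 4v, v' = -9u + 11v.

Coefficient matrix A = [[-1, 4], [-9, 11]].
Characteristic polynomial det(A - λI) = λ^2 - 10λ + 25 = 0.
Single eigenvalue λ = 5 with algebraic multiplicity 2.
Eigenvector v = (-2,-3); generalized eigenvector w with (A-λI)w=v is (-1,-2).
General solution: e^(5t)[c_1·v + c_2·(t·v + w)].

u(t) = -2c_1e^(5t) - 2c_2te^(5t) - c_2e^(5t), v(t) = -3c_1e^(5t) - 3c_2te^(5t) - 2c_2e^(5t)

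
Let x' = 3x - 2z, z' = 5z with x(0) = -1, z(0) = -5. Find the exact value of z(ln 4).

-5120

A = [[3,-2],[0,5]]; eigenvalues λ = 3, 5.
Eigenvectors: (1,0) for λ=3, (-1,1) for λ=5.
From the initial condition, c_1 = -6, c_2 = -5.
z(ln 4) = (-6)(4^3)(0) + (-5)(4^5)(1) = -5120.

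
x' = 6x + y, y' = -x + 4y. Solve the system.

x(t) = C_1e^(5t) + C_2te^(5t) - C_2e^(5t), y(t) = -C_1e^(5t) - C_2te^(5t) + 2C_2e^(5t)

Coefficient matrix A = [[6, 1], [-1, 4]].
Characteristic polynomial det(A - λI) = λ^2 - 10λ + 25 = 0.
Single eigenvalue λ = 5 with algebraic multiplicity 2.
Eigenvector v = (1,-1); generalized eigenvector w with (A-λI)w=v is (-1,2).
General solution: e^(5t)[C_1·v + C_2·(t·v + w)].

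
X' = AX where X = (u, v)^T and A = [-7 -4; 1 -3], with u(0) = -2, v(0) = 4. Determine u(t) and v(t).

Coefficient matrix A = [[-7, -4], [1, -3]].
Characteristic polynomial det(A - λI) = λ^2 + 10λ + 25 = 0.
Single eigenvalue λ = -5 with algebraic multiplicity 2.
Eigenvector v = (2,-1); generalized eigenvector w with (A-λI)w=v is (-1,0).
General solution: e^(-5t)[K_1·v + K_2·(t·v + w)].
Applying u(0)=-2, v(0)=4 gives K_1=-4, K_2=-6.

u(t) = -12te^(-5t) - 2e^(-5t), v(t) = 6te^(-5t) + 4e^(-5t)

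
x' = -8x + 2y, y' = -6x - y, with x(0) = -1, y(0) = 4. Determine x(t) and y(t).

x(t) = 11e^(-4t) - 12e^(-5t), y(t) = 22e^(-4t) - 18e^(-5t)

Coefficient matrix A = [[-8, 2], [-6, -1]].
Characteristic polynomial det(A - λI) = λ^2 + 9λ + 20 = 0.
Eigenvalues λ = -5, -4.
For λ=-5: (A-λI) row 1 is [-3, 2], so an eigenvector is (-2, -3).
For λ=-4: (A-λI) row 1 is [-4, 2], so an eigenvector is (1, 2).
General solution: C_1e^(-5t)(-2,-3) + C_2e^(-4t)(1,2).
Applying x(0)=-1, y(0)=4 gives C_1=6, C_2=11.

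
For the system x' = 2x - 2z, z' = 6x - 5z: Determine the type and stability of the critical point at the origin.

A = [[2,-2],[6,-5]]; det(A-λI) = λ^2 + 3λ + 2.
λ = -2, -1: both negative.

stable node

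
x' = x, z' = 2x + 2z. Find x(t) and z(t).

x(t) = c_2e^(t), z(t) = -c_1e^(2t) - 2c_2e^(t)

Coefficient matrix A = [[1, 0], [2, 2]].
Characteristic polynomial det(A - λI) = λ^2 - 3λ + 2 = 0.
Eigenvalues λ = 2, 1.
For λ=2: (A-λI) row 1 is [-1, 0], so an eigenvector is (0, -1).
For λ=1: (A-λI) row 2 is [2, 1], so an eigenvector is (1, -2).
General solution: c_1e^(2t)(0,-1) + c_2e^(t)(1,-2).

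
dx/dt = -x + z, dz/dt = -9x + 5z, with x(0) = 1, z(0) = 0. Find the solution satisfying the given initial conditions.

x(t) = -3te^(2t) + e^(2t), z(t) = -9te^(2t)

Coefficient matrix A = [[-1, 1], [-9, 5]].
Characteristic polynomial det(A - λI) = λ^2 - 4λ + 4 = 0.
Single eigenvalue λ = 2 with algebraic multiplicity 2.
Eigenvector v = (1,3); generalized eigenvector w with (A-λI)w=v is (-1,-2).
General solution: e^(2t)[C_1·v + C_2·(t·v + w)].
Applying x(0)=1, z(0)=0 gives C_1=-2, C_2=-3.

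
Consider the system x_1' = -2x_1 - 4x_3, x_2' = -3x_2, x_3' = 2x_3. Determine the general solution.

x_1(t) = c_2e^(2t) + c_3e^(-2t), x_2(t) = c_1e^(-3t), x_3(t) = -c_2e^(2t)

Coefficient matrix A = [[-2, 0, -4], [0, -3, 0], [0, 0, 2]].
det(A - λI) = 0 gives eigenvalues λ = -3, 2, -2.
For λ=-3: eigenvector (0,1,0).
For λ=2: eigenvector (1,0,-1).
For λ=-2: eigenvector (1,0,0).
General solution: c_1e^(-3t)(0,1,0) + c_2e^(2t)(1,0,-1) + c_3e^(-2t)(1,0,0).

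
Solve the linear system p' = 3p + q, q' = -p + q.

Coefficient matrix A = [[3, 1], [-1, 1]].
Characteristic polynomial det(A - λI) = λ^2 - 4λ + 4 = 0.
Single eigenvalue λ = 2 with algebraic multiplicity 2.
Eigenvector v = (1,-1); generalized eigenvector w with (A-λI)w=v is (3,-2).
General solution: e^(2t)[C_1·v + C_2·(t·v + w)].

p(t) = C_1e^(2t) + C_2te^(2t) + 3C_2e^(2t), q(t) = -C_1e^(2t) - C_2te^(2t) - 2C_2e^(2t)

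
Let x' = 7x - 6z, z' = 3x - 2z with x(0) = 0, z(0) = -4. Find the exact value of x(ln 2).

112

A = [[7,-6],[3,-2]]; eigenvalues λ = 4, 1.
Eigenvectors: (2,1) for λ=4, (-1,-1) for λ=1.
From the initial condition, c_1 = 4, c_2 = 8.
x(ln 2) = (4)(2^4)(2) + (8)(2^1)(-1) = 112.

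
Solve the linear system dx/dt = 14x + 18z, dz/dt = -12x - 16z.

Coefficient matrix A = [[14, 18], [-12, -16]].
Characteristic polynomial det(A - λI) = λ^2 + 2λ - 8 = 0.
Eigenvalues λ = 2, -4.
For λ=2: (A-λI) row 1 is [12, 18], so an eigenvector is (-3, 2).
For λ=-4: (A-λI) row 1 is [18, 18], so an eigenvector is (-1, 1).
General solution: C_1e^(2t)(-3,2) + C_2e^(-4t)(-1,1).

x(t) = -3C_1e^(2t) - C_2e^(-4t), z(t) = 2C_1e^(2t) + C_2e^(-4t)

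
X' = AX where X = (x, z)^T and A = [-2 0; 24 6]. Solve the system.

x(t) = -c_2e^(-2t), z(t) = -c_1e^(6t) + 3c_2e^(-2t)

Coefficient matrix A = [[-2, 0], [24, 6]].
Characteristic polynomial det(A - λI) = λ^2 - 4λ - 12 = 0.
Eigenvalues λ = 6, -2.
For λ=6: (A-λI) row 1 is [-8, 0], so an eigenvector is (0, -1).
For λ=-2: (A-λI) row 2 is [24, 8], so an eigenvector is (-1, 3).
General solution: c_1e^(6t)(0,-1) + c_2e^(-2t)(-1,3).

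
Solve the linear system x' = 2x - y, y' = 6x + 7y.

x(t) = -C_1e^(4t) + C_2e^(5t), y(t) = 2C_1e^(4t) - 3C_2e^(5t)

Coefficient matrix A = [[2, -1], [6, 7]].
Characteristic polynomial det(A - λI) = λ^2 - 9λ + 20 = 0.
Eigenvalues λ = 4, 5.
For λ=4: (A-λI) row 1 is [-2, -1], so an eigenvector is (-1, 2).
For λ=5: (A-λI) row 1 is [-3, -1], so an eigenvector is (1, -3).
General solution: C_1e^(4t)(-1,2) + C_2e^(5t)(1,-3).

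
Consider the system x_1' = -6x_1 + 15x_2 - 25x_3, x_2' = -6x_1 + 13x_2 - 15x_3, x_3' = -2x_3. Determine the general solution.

x_1(t) = 3C_1e^(4t) - 5C_2e^(3t) + 5C_3e^(-2t), x_2(t) = 2C_1e^(4t) - 3C_2e^(3t) + 3C_3e^(-2t), x_3(t) = C_3e^(-2t)

Coefficient matrix A = [[-6, 15, -25], [-6, 13, -15], [0, 0, -2]].
det(A - λI) = 0 gives eigenvalues λ = 4, 3, -2.
For λ=4: eigenvector (3,2,0).
For λ=3: eigenvector (-5,-3,0).
For λ=-2: eigenvector (5,3,1).
General solution: C_1e^(4t)(3,2,0) + C_2e^(3t)(-5,-3,0) + C_3e^(-2t)(5,3,1).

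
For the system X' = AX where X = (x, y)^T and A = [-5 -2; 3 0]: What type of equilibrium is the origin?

A = [[-5,-2],[3,0]]; det(A-λI) = λ^2 + 5λ + 6.
λ = -3, -2: both negative.

stable node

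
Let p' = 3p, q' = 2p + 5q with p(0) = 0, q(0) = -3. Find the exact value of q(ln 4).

A = [[3,0],[2,5]]; eigenvalues λ = 5, 3.
Eigenvectors: (0,-1) for λ=5, (1,-1) for λ=3.
From the initial condition, c_1 = 3, c_2 = 0.
q(ln 4) = (3)(4^5)(-1) + (0)(4^3)(-1) = -3072.

-3072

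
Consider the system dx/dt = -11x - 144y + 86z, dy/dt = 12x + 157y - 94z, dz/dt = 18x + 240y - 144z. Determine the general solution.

Coefficient matrix A = [[-11, -144, 86], [12, 157, -94], [18, 240, -144]].
det(A - λI) = 0 gives eigenvalues λ = 1, 4, -3.
For λ=1: eigenvector (5,-4,-6).
For λ=4: eigenvector (2,-2,-3).
For λ=-3: eigenvector (-4,5,8).
General solution: C_1e^(t)(5,-4,-6) + C_2e^(4t)(2,-2,-3) + C_3e^(-3t)(-4,5,8).

x(t) = 5C_1e^(t) + 2C_2e^(4t) - 4C_3e^(-3t), y(t) = -4C_1e^(t) - 2C_2e^(4t) + 5C_3e^(-3t), z(t) = -6C_1e^(t) - 3C_2e^(4t) + 8C_3e^(-3t)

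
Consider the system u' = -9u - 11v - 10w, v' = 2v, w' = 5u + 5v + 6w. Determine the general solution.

Coefficient matrix A = [[-9, -11, -10], [0, 2, 0], [5, 5, 6]].
det(A - λI) = 0 gives eigenvalues λ = 1, 2, -4.
For λ=1: eigenvector (1,0,-1).
For λ=2: eigenvector (-1,1,0).
For λ=-4: eigenvector (2,0,-1).
General solution: c_1e^(t)(1,0,-1) + c_2e^(2t)(-1,1,0) + c_3e^(-4t)(2,0,-1).

u(t) = c_1e^(t) - c_2e^(2t) + 2c_3e^(-4t), v(t) = c_2e^(2t), w(t) = -c_1e^(t) - c_3e^(-4t)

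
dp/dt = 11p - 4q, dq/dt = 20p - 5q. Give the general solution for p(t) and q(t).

Coefficient matrix A = [[11, -4], [20, -5]].
Characteristic polynomial det(A - λI) = λ^2 - 6λ + 25 = 0.
Eigenvalues λ = 3 ± 4i (complex conjugate pair).
For λ=3+4i: an eigenvector is (0,-1) - i(1,2) = (0 - i, -1 - 2i).
A real fundamental pair from Re and Im of e^((3+4i)t)v: X_1 = e^(3t)(cos(4t)·(0,-1) + sin(4t)·(1,2)), X_2 = e^(3t)(sin(4t)·(0,-1) - cos(4t)·(1,2)).
General solution: C_1X_1 + C_2X_2.

p(t) = C_1e^(3t)sin(4t) - C_2e^(3t)cos(4t), q(t) = 2C_1e^(3t)sin(4t) - C_1e^(3t)cos(4t) - C_2e^(3t)sin(4t) - 2C_2e^(3t)cos(4t)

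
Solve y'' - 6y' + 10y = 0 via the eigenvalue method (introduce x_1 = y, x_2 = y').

Let x_1 = y, x_2 = y'. Then x_1' = x_2 and x_2' = -10x_1 + 6x_2.
A = [[0,1],[-10,6]]; det(A-λI) = λ^2 - 6λ + 10.
Eigenvalues λ = 3 ± i.

y(t) = K_1e^(3t)cos(t) + K_2e^(3t)sin(t)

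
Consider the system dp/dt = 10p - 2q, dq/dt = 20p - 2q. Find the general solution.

Coefficient matrix A = [[10, -2], [20, -2]].
Characteristic polynomial det(A - λI) = λ^2 - 8λ + 20 = 0.
Eigenvalues λ = 4 ± 2i (complex conjugate pair).
For λ=4+2i: an eigenvector is (1,3) - i(0,1) = (1, 3 - i).
A real fundamental pair from Re and Im of e^((4+2i)t)v: X_1 = e^(4t)(cos(2t)·(1,3) + sin(2t)·(0,1)), X_2 = e^(4t)(sin(2t)·(1,3) - cos(2t)·(0,1)).
General solution: K_1X_1 + K_2X_2.

p(t) = K_1e^(4t)cos(2t) + K_2e^(4t)sin(2t), q(t) = K_1e^(4t)sin(2t) + 3K_1e^(4t)cos(2t) + 3K_2e^(4t)sin(2t) - K_2e^(4t)cos(2t)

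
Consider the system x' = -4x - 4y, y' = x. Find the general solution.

x(t) = -2C_1e^(-2t) - 2C_2te^(-2t) - C_2e^(-2t), y(t) = C_1e^(-2t) + C_2te^(-2t) + C_2e^(-2t)

Coefficient matrix A = [[-4, -4], [1, 0]].
Characteristic polynomial det(A - λI) = λ^2 + 4λ + 4 = 0.
Single eigenvalue λ = -2 with algebraic multiplicity 2.
Eigenvector v = (-2,1); generalized eigenvector w with (A-λI)w=v is (-1,1).
General solution: e^(-2t)[C_1·v + C_2·(t·v + w)].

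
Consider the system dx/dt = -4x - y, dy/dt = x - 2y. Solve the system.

x(t) = K_1e^(-3t) + K_2te^(-3t), y(t) = -K_1e^(-3t) - K_2te^(-3t) - K_2e^(-3t)

Coefficient matrix A = [[-4, -1], [1, -2]].
Characteristic polynomial det(A - λI) = λ^2 + 6λ + 9 = 0.
Single eigenvalue λ = -3 with algebraic multiplicity 2.
Eigenvector v = (1,-1); generalized eigenvector w with (A-λI)w=v is (0,-1).
General solution: e^(-3t)[K_1·v + K_2·(t·v + w)].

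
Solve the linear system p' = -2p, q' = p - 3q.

Coefficient matrix A = [[-2, 0], [1, -3]].
Characteristic polynomial det(A - λI) = λ^2 + 5λ + 6 = 0.
Eigenvalues λ = -3, -2.
For λ=-3: (A-λI) row 1 is [1, 0], so an eigenvector is (0, -1).
For λ=-2: (A-λI) row 2 is [1, -1], so an eigenvector is (1, 1).
General solution: C_1e^(-3t)(0,-1) + C_2e^(-2t)(1,1).

p(t) = C_2e^(-2t), q(t) = -C_1e^(-3t) + C_2e^(-2t)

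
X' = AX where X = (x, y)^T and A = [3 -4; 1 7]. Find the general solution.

Coefficient matrix A = [[3, -4], [1, 7]].
Characteristic polynomial det(A - λI) = λ^2 - 10λ + 25 = 0.
Single eigenvalue λ = 5 with algebraic multiplicity 2.
Eigenvector v = (2,-1); generalized eigenvector w with (A-λI)w=v is (-3,1).
General solution: e^(5t)[K_1·v + K_2·(t·v + w)].

x(t) = 2K_1e^(5t) + 2K_2te^(5t) - 3K_2e^(5t), y(t) = -K_1e^(5t) - K_2te^(5t) + K_2e^(5t)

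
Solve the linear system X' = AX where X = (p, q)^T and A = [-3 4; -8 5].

Coefficient matrix A = [[-3, 4], [-8, 5]].
Characteristic polynomial det(A - λI) = λ^2 - 2λ + 17 = 0.
Eigenvalues λ = 1 ± 4i (complex conjugate pair).
For λ=1+4i: an eigenvector is (1,1) - i(0,-1) = (1, 1 + i).
A real fundamental pair from Re and Im of e^((1+4i)t)v: X_1 = e^(t)(cos(4t)·(1,1) + sin(4t)·(0,-1)), X_2 = e^(t)(sin(4t)·(1,1) - cos(4t)·(0,-1)).
General solution: C_1X_1 + C_2X_2.

p(t) = C_1e^(t)cos(4t) + C_2e^(t)sin(4t), q(t) = -C_1e^(t)sin(4t) + C_1e^(t)cos(4t) + C_2e^(t)sin(4t) + C_2e^(t)cos(4t)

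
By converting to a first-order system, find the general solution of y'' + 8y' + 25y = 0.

Let x_1 = y, x_2 = y'. Then x_1' = x_2 and x_2' = -25x_1 - 8x_2.
A = [[0,1],[-25,-8]]; det(A-λI) = λ^2 + 8λ + 25.
Eigenvalues λ = -4 ± 3i.

y(t) = K_1e^(-4t)cos(3t) + K_2e^(-4t)sin(3t)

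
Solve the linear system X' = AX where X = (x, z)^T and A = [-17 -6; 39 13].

x(t) = C_1e^(-2t)sin(3t) + C_1e^(-2t)cos(3t) + C_2e^(-2t)sin(3t) - C_2e^(-2t)cos(3t), z(t) = -2C_1e^(-2t)sin(3t) - 3C_1e^(-2t)cos(3t) - 3C_2e^(-2t)sin(3t) + 2C_2e^(-2t)cos(3t)

Coefficient matrix A = [[-17, -6], [39, 13]].
Characteristic polynomial det(A - λI) = λ^2 + 4λ + 13 = 0.
Eigenvalues λ = -2 ± 3i (complex conjugate pair).
For λ=-2+3i: an eigenvector is (1,-3) - i(1,-2) = (1 - i, -3 + 2i).
A real fundamental pair from Re and Im of e^((-2+3i)t)v: X_1 = e^(-2t)(cos(3t)·(1,-3) + sin(3t)·(1,-2)), X_2 = e^(-2t)(sin(3t)·(1,-3) - cos(3t)·(1,-2)).
General solution: C_1X_1 + C_2X_2.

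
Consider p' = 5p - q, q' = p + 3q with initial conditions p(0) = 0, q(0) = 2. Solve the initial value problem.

Coefficient matrix A = [[5, -1], [1, 3]].
Characteristic polynomial det(A - λI) = λ^2 - 8λ + 16 = 0.
Single eigenvalue λ = 4 with algebraic multiplicity 2.
Eigenvector v = (-1,-1); generalized eigenvector w with (A-λI)w=v is (-3,-2).
General solution: e^(4t)[K_1·v + K_2·(t·v + w)].
Applying p(0)=0, q(0)=2 gives K_1=-6, K_2=2.

p(t) = -2te^(4t), q(t) = -2te^(4t) + 2e^(4t)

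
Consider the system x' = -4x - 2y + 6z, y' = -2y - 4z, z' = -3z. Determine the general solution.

x(t) = -C_1e^(-2t) + C_2e^(-4t) - 2C_3e^(-3t), y(t) = C_1e^(-2t) + 4C_3e^(-3t), z(t) = C_3e^(-3t)

Coefficient matrix A = [[-4, -2, 6], [0, -2, -4], [0, 0, -3]].
det(A - λI) = 0 gives eigenvalues λ = -2, -4, -3.
For λ=-2: eigenvector (-1,1,0).
For λ=-4: eigenvector (1,0,0).
For λ=-3: eigenvector (-2,4,1).
General solution: C_1e^(-2t)(-1,1,0) + C_2e^(-4t)(1,0,0) + C_3e^(-3t)(-2,4,1).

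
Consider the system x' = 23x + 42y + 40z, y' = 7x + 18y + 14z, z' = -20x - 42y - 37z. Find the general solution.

x(t) = 3C_1e^(-3t) + 2C_2e^(3t) + 2C_3e^(4t), y(t) = C_1e^(-3t) + C_3e^(4t), z(t) = -3C_1e^(-3t) - C_2e^(3t) - 2C_3e^(4t)

Coefficient matrix A = [[23, 42, 40], [7, 18, 14], [-20, -42, -37]].
det(A - λI) = 0 gives eigenvalues λ = -3, 3, 4.
For λ=-3: eigenvector (3,1,-3).
For λ=3: eigenvector (2,0,-1).
For λ=4: eigenvector (2,1,-2).
General solution: C_1e^(-3t)(3,1,-3) + C_2e^(3t)(2,0,-1) + C_3e^(4t)(2,1,-2).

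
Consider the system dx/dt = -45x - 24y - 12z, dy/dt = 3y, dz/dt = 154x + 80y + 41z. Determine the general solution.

Coefficient matrix A = [[-45, -24, -12], [0, 3, 0], [154, 80, 41]].
det(A - λI) = 0 gives eigenvalues λ = -1, 3, -3.
For λ=-1: eigenvector (-3,0,11).
For λ=3: eigenvector (-2,1,6).
For λ=-3: eigenvector (-2,0,7).
General solution: K_1e^(-t)(-3,0,11) + K_2e^(3t)(-2,1,6) + K_3e^(-3t)(-2,0,7).

x(t) = -3K_1e^(-t) - 2K_2e^(3t) - 2K_3e^(-3t), y(t) = K_2e^(3t), z(t) = 11K_1e^(-t) + 6K_2e^(3t) + 7K_3e^(-3t)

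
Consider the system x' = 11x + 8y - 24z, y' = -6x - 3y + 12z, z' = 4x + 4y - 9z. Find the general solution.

Coefficient matrix A = [[11, 8, -24], [-6, -3, 12], [4, 4, -9]].
det(A - λI) = 0 gives eigenvalues λ = 3, -1, -3.
For λ=3: eigenvector (-1,1,0).
For λ=-1: eigenvector (-2,0,-1).
For λ=-3: eigenvector (-4,1,-2).
General solution: C_1e^(3t)(-1,1,0) + C_2e^(-t)(-2,0,-1) + C_3e^(-3t)(-4,1,-2).

x(t) = -C_1e^(3t) - 2C_2e^(-t) - 4C_3e^(-3t), y(t) = C_1e^(3t) + C_3e^(-3t), z(t) = -C_2e^(-t) - 2C_3e^(-3t)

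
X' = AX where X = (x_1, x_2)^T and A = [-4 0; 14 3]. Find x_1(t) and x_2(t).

x_1(t) = -c_1e^(-4t), x_2(t) = 2c_1e^(-4t) + c_2e^(3t)

Coefficient matrix A = [[-4, 0], [14, 3]].
Characteristic polynomial det(A - λI) = λ^2 + λ - 12 = 0.
Eigenvalues λ = -4, 3.
For λ=-4: (A-λI) row 2 is [14, 7], so an eigenvector is (-1, 2).
For λ=3: (A-λI) row 1 is [-7, 0], so an eigenvector is (0, 1).
General solution: c_1e^(-4t)(-1,2) + c_2e^(3t)(0,1).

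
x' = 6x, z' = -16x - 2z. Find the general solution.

Coefficient matrix A = [[6, 0], [-16, -2]].
Characteristic polynomial det(A - λI) = λ^2 - 4λ - 12 = 0.
Eigenvalues λ = 6, -2.
For λ=6: (A-λI) row 2 is [-16, -8], so an eigenvector is (-1, 2).
For λ=-2: (A-λI) row 1 is [8, 0], so an eigenvector is (0, 1).
General solution: c_1e^(6t)(-1,2) + c_2e^(-2t)(0,1).

x(t) = -c_1e^(6t), z(t) = 2c_1e^(6t) + c_2e^(-2t)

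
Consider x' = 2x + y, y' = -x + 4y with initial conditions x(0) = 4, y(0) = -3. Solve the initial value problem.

x(t) = -7te^(3t) + 4e^(3t), y(t) = -7te^(3t) - 3e^(3t)

Coefficient matrix A = [[2, 1], [-1, 4]].
Characteristic polynomial det(A - λI) = λ^2 - 6λ + 9 = 0.
Single eigenvalue λ = 3 with algebraic multiplicity 2.
Eigenvector v = (-1,-1); generalized eigenvector w with (A-λI)w=v is (3,2).
General solution: e^(3t)[c_1·v + c_2·(t·v + w)].
Applying x(0)=4, y(0)=-3 gives c_1=17, c_2=7.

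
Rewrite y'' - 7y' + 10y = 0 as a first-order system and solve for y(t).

y(t) = c_1e^(5t) + c_2e^(2t)

Let x_1 = y, x_2 = y'. Then x_1' = x_2 and x_2' = -10x_1 + 7x_2.
A = [[0,1],[-10,7]]; det(A-λI) = λ^2 - 7λ + 10.
Eigenvalues λ = 5, 2 with eigenvectors (1,5), (1,2).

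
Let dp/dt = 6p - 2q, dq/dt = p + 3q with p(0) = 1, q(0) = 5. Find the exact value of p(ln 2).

-112

A = [[6,-2],[1,3]]; eigenvalues λ = 4, 5.
Eigenvectors: (-1,-1) for λ=4, (-2,-1) for λ=5.
From the initial condition, c_1 = -9, c_2 = 4.
p(ln 2) = (-9)(2^4)(-1) + (4)(2^5)(-2) = -112.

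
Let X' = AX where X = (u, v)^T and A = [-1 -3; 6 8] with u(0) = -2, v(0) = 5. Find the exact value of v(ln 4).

6128

A = [[-1,-3],[6,8]]; eigenvalues λ = 2, 5.
Eigenvectors: (1,-1) for λ=2, (1,-2) for λ=5.
From the initial condition, c_1 = 1, c_2 = -3.
v(ln 4) = (1)(4^2)(-1) + (-3)(4^5)(-2) = 6128.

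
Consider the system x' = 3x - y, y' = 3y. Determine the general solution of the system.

x(t) = C_1e^(3t) + C_2te^(3t) - 3C_2e^(3t), y(t) = -C_2e^(3t)

Coefficient matrix A = [[3, -1], [0, 3]].
Characteristic polynomial det(A - λI) = λ^2 - 6λ + 9 = 0.
Single eigenvalue λ = 3 with algebraic multiplicity 2.
Eigenvector v = (1,0); generalized eigenvector w with (A-λI)w=v is (-3,-1).
General solution: e^(3t)[C_1·v + C_2·(t·v + w)].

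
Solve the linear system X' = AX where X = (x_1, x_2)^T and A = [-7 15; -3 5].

x_1(t) = K_1e^(-t)sin(3t) + 2K_1e^(-t)cos(3t) + 2K_2e^(-t)sin(3t) - K_2e^(-t)cos(3t), x_2(t) = K_1e^(-t)cos(3t) + K_2e^(-t)sin(3t)

Coefficient matrix A = [[-7, 15], [-3, 5]].
Characteristic polynomial det(A - λI) = λ^2 + 2λ + 10 = 0.
Eigenvalues λ = -1 ± 3i (complex conjugate pair).
For λ=-1+3i: an eigenvector is (2,1) - i(1,0) = (2 - i, 1).
A real fundamental pair from Re and Im of e^((-1+3i)t)v: X_1 = e^(-t)(cos(3t)·(2,1) + sin(3t)·(1,0)), X_2 = e^(-t)(sin(3t)·(2,1) - cos(3t)·(1,0)).
General solution: K_1X_1 + K_2X_2.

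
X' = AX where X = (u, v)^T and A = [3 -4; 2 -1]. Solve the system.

u(t) = K_1e^(t)sin(2t) - K_1e^(t)cos(2t) - K_2e^(t)sin(2t) - K_2e^(t)cos(2t), v(t) = -K_1e^(t)cos(2t) - K_2e^(t)sin(2t)

Coefficient matrix A = [[3, -4], [2, -1]].
Characteristic polynomial det(A - λI) = λ^2 - 2λ + 5 = 0.
Eigenvalues λ = 1 ± 2i (complex conjugate pair).
For λ=1+2i: an eigenvector is (-1,-1) - i(1,0) = (-1 - i, -1).
A real fundamental pair from Re and Im of e^((1+2i)t)v: X_1 = e^(t)(cos(2t)·(-1,-1) + sin(2t)·(1,0)), X_2 = e^(t)(sin(2t)·(-1,-1) - cos(2t)·(1,0)).
General solution: K_1X_1 + K_2X_2.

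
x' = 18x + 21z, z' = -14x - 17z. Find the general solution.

Coefficient matrix A = [[18, 21], [-14, -17]].
Characteristic polynomial det(A - λI) = λ^2 - λ - 12 = 0.
Eigenvalues λ = -3, 4.
For λ=-3: (A-λI) row 1 is [21, 21], so an eigenvector is (1, -1).
For λ=4: (A-λI) row 1 is [14, 21], so an eigenvector is (-3, 2).
General solution: C_1e^(-3t)(1,-1) + C_2e^(4t)(-3,2).

x(t) = C_1e^(-3t) - 3C_2e^(4t), z(t) = -C_1e^(-3t) + 2C_2e^(4t)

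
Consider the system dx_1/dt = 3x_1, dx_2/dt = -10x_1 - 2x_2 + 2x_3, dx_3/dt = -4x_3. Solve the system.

Coefficient matrix A = [[3, 0, 0], [-10, -2, 2], [0, 0, -4]].
det(A - λI) = 0 gives eigenvalues λ = -4, -2, 3.
For λ=-4: eigenvector (0,-1,1).
For λ=-2: eigenvector (0,1,0).
For λ=3: eigenvector (1,-2,0).
General solution: C_1e^(-4t)(0,-1,1) + C_2e^(-2t)(0,1,0) + C_3e^(3t)(1,-2,0).

x_1(t) = C_3e^(3t), x_2(t) = -C_1e^(-4t) + C_2e^(-2t) - 2C_3e^(3t), x_3(t) = C_1e^(-4t)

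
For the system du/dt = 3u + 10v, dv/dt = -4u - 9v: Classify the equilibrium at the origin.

stable spiral

A = [[3,10],[-4,-9]]; det(A-λI) = λ^2 + 6λ + 13.
λ = -3 ± 2i: negative real part.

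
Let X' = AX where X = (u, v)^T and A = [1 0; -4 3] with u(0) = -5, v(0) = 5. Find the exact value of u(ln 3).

A = [[1,0],[-4,3]]; eigenvalues λ = 1, 3.
Eigenvectors: (-1,-2) for λ=1, (0,-1) for λ=3.
From the initial condition, c_1 = 5, c_2 = -15.
u(ln 3) = (5)(3^1)(-1) + (-15)(3^3)(0) = -15.

-15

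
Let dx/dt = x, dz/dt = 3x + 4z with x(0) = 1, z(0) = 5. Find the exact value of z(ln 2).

A = [[1,0],[3,4]]; eigenvalues λ = 1, 4.
Eigenvectors: (1,-1) for λ=1, (0,-1) for λ=4.
From the initial condition, c_1 = 1, c_2 = -6.
z(ln 2) = (1)(2^1)(-1) + (-6)(2^4)(-1) = 94.

94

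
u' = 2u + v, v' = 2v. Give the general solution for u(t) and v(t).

Coefficient matrix A = [[2, 1], [0, 2]].
Characteristic polynomial det(A - λI) = λ^2 - 4λ + 4 = 0.
Single eigenvalue λ = 2 with algebraic multiplicity 2.
Eigenvector v = (-1,0); generalized eigenvector w with (A-λI)w=v is (3,-1).
General solution: e^(2t)[C_1·v + C_2·(t·v + w)].

u(t) = -C_1e^(2t) - C_2te^(2t) + 3C_2e^(2t), v(t) = -C_2e^(2t)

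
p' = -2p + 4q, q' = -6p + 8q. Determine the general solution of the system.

Coefficient matrix A = [[-2, 4], [-6, 8]].
Characteristic polynomial det(A - λI) = λ^2 - 6λ + 8 = 0.
Eigenvalues λ = 2, 4.
For λ=2: (A-λI) row 1 is [-4, 4], so an eigenvector is (-1, -1).
For λ=4: (A-λI) row 1 is [-6, 4], so an eigenvector is (2, 3).
General solution: c_1e^(2t)(-1,-1) + c_2e^(4t)(2,3).

p(t) = -c_1e^(2t) + 2c_2e^(4t), q(t) = -c_1e^(2t) + 3c_2e^(4t)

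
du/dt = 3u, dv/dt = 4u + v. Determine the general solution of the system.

u(t) = C_2e^(3t), v(t) = -C_1e^(t) + 2C_2e^(3t)

Coefficient matrix A = [[3, 0], [4, 1]].
Characteristic polynomial det(A - λI) = λ^2 - 4λ + 3 = 0.
Eigenvalues λ = 1, 3.
For λ=1: (A-λI) row 1 is [2, 0], so an eigenvector is (0, -1).
For λ=3: (A-λI) row 2 is [4, -2], so an eigenvector is (1, 2).
General solution: C_1e^(t)(0,-1) + C_2e^(3t)(1,2).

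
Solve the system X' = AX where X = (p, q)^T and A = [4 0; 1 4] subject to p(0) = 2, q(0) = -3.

Coefficient matrix A = [[4, 0], [1, 4]].
Characteristic polynomial det(A - λI) = λ^2 - 8λ + 16 = 0.
Single eigenvalue λ = 4 with algebraic multiplicity 2.
Eigenvector v = (0,-1); generalized eigenvector w with (A-λI)w=v is (-1,-3).
General solution: e^(4t)[c_1·v + c_2·(t·v + w)].
Applying p(0)=2, q(0)=-3 gives c_1=9, c_2=-2.

p(t) = 2e^(4t), q(t) = 2te^(4t) - 3e^(4t)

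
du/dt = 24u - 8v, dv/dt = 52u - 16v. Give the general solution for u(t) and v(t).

u(t) = -K_1e^(4t)sin(4t) - K_1e^(4t)cos(4t) - K_2e^(4t)sin(4t) + K_2e^(4t)cos(4t), v(t) = -3K_1e^(4t)sin(4t) - 2K_1e^(4t)cos(4t) - 2K_2e^(4t)sin(4t) + 3K_2e^(4t)cos(4t)

Coefficient matrix A = [[24, -8], [52, -16]].
Characteristic polynomial det(A - λI) = λ^2 - 8λ + 32 = 0.
Eigenvalues λ = 4 ± 4i (complex conjugate pair).
For λ=4+4i: an eigenvector is (-1,-2) - i(-1,-3) = (-1 + i, -2 + 3i).
A real fundamental pair from Re and Im of e^((4+4i)t)v: X_1 = e^(4t)(cos(4t)·(-1,-2) + sin(4t)·(-1,-3)), X_2 = e^(4t)(sin(4t)·(-1,-2) - cos(4t)·(-1,-3)).
General solution: K_1X_1 + K_2X_2.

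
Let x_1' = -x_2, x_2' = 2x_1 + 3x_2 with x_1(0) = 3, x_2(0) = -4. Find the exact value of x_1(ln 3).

A = [[0,-1],[2,3]]; eigenvalues λ = 1, 2.
Eigenvectors: (-1,1) for λ=1, (1,-2) for λ=2.
From the initial condition, c_1 = -2, c_2 = 1.
x_1(ln 3) = (-2)(3^1)(-1) + (1)(3^2)(1) = 15.

15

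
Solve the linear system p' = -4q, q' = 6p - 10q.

p(t) = -2C_1e^(-6t) - C_2e^(-4t), q(t) = -3C_1e^(-6t) - C_2e^(-4t)

Coefficient matrix A = [[0, -4], [6, -10]].
Characteristic polynomial det(A - λI) = λ^2 + 10λ + 24 = 0.
Eigenvalues λ = -6, -4.
For λ=-6: (A-λI) row 1 is [6, -4], so an eigenvector is (-2, -3).
For λ=-4: (A-λI) row 1 is [4, -4], so an eigenvector is (-1, -1).
General solution: C_1e^(-6t)(-2,-3) + C_2e^(-4t)(-1,-1).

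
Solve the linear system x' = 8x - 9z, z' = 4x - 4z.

Coefficient matrix A = [[8, -9], [4, -4]].
Characteristic polynomial det(A - λI) = λ^2 - 4λ + 4 = 0.
Single eigenvalue λ = 2 with algebraic multiplicity 2.
Eigenvector v = (-3,-2); generalized eigenvector w with (A-λI)w=v is (-2,-1).
General solution: e^(2t)[K_1·v + K_2·(t·v + w)].

x(t) = -3K_1e^(2t) - 3K_2te^(2t) - 2K_2e^(2t), z(t) = -2K_1e^(2t) - 2K_2te^(2t) - K_2e^(2t)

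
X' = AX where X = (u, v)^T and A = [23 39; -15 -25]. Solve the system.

u(t) = 2c_1e^(-t)sin(3t) - 3c_1e^(-t)cos(3t) - 3c_2e^(-t)sin(3t) - 2c_2e^(-t)cos(3t), v(t) = -c_1e^(-t)sin(3t) + 2c_1e^(-t)cos(3t) + 2c_2e^(-t)sin(3t) + c_2e^(-t)cos(3t)

Coefficient matrix A = [[23, 39], [-15, -25]].
Characteristic polynomial det(A - λI) = λ^2 + 2λ + 10 = 0.
Eigenvalues λ = -1 ± 3i (complex conjugate pair).
For λ=-1+3i: an eigenvector is (-3,2) - i(2,-1) = (-3 - 2i, 2 + i).
A real fundamental pair from Re and Im of e^((-1+3i)t)v: X_1 = e^(-t)(cos(3t)·(-3,2) + sin(3t)·(2,-1)), X_2 = e^(-t)(sin(3t)·(-3,2) - cos(3t)·(2,-1)).
General solution: c_1X_1 + c_2X_2.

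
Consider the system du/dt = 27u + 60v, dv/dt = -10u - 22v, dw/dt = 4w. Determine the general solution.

Coefficient matrix A = [[27, 60, 0], [-10, -22, 0], [0, 0, 4]].
det(A - λI) = 0 gives eigenvalues λ = 3, 2, 4.
For λ=3: eigenvector (5,-2,0).
For λ=2: eigenvector (-12,5,0).
For λ=4: eigenvector (0,0,1).
General solution: C_1e^(3t)(5,-2,0) + C_2e^(2t)(-12,5,0) + C_3e^(4t)(0,0,1).

u(t) = 5C_1e^(3t) - 12C_2e^(2t), v(t) = -2C_1e^(3t) + 5C_2e^(2t), w(t) = C_3e^(4t)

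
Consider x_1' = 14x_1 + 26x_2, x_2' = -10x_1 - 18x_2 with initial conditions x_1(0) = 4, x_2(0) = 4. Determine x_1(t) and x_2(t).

Coefficient matrix A = [[14, 26], [-10, -18]].
Characteristic polynomial det(A - λI) = λ^2 + 4λ + 8 = 0.
Eigenvalues λ = -2 ± 2i (complex conjugate pair).
For λ=-2+2i: an eigenvector is (2,-1) - i(3,-2) = (2 - 3i, -1 + 2i).
A real fundamental pair from Re and Im of e^((-2+2i)t)v: X_1 = e^(-2t)(cos(2t)·(2,-1) + sin(2t)·(3,-2)), X_2 = e^(-2t)(sin(2t)·(2,-1) - cos(2t)·(3,-2)).
General solution: K_1X_1 + K_2X_2.
Applying x_1(0)=4, x_2(0)=4 gives K_1=20, K_2=12.

x_1(t) = 84e^(-2t)sin(2t) + 4e^(-2t)cos(2t), x_2(t) = -52e^(-2t)sin(2t) + 4e^(-2t)cos(2t)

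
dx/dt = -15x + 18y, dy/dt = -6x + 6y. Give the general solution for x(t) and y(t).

Coefficient matrix A = [[-15, 18], [-6, 6]].
Characteristic polynomial det(A - λI) = λ^2 + 9λ + 18 = 0.
Eigenvalues λ = -3, -6.
For λ=-3: (A-λI) row 1 is [-12, 18], so an eigenvector is (3, 2).
For λ=-6: (A-λI) row 1 is [-9, 18], so an eigenvector is (2, 1).
General solution: C_1e^(-3t)(3,2) + C_2e^(-6t)(2,1).

x(t) = 3C_1e^(-3t) + 2C_2e^(-6t), y(t) = 2C_1e^(-3t) + C_2e^(-6t)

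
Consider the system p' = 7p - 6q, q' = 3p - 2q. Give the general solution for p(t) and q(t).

p(t) = c_1e^(t) - 2c_2e^(4t), q(t) = c_1e^(t) - c_2e^(4t)

Coefficient matrix A = [[7, -6], [3, -2]].
Characteristic polynomial det(A - λI) = λ^2 - 5λ + 4 = 0.
Eigenvalues λ = 1, 4.
For λ=1: (A-λI) row 1 is [6, -6], so an eigenvector is (1, 1).
For λ=4: (A-λI) row 1 is [3, -6], so an eigenvector is (-2, -1).
General solution: c_1e^(t)(1,1) + c_2e^(4t)(-2,-1).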